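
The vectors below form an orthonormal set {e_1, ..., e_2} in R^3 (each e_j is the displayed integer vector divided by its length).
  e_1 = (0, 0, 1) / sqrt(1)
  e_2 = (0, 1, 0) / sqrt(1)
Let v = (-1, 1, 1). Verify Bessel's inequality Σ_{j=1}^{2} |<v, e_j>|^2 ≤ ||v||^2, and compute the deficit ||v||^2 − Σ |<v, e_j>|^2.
Σ |<v, e_j>|^2 = 2; ||v||^2 = 3; deficit = 1

Write each e_j = u_j / sqrt(<u_j, u_j>) where u_j is the displayed integer vector. Then <v, e_j> = <v, u_j> / sqrt(<u_j, u_j>), so |<v, e_j>|^2 = <v, u_j>^2 / <u_j, u_j>.
Coefficients: <v, e_1> = 1/sqrt(1), <v, e_2> = 1/sqrt(1).
Square and sum: Σ |<v, e_j>|^2 = 2.
Compute ||v||^2 = v·v = 3.
Deficit = 3 − 2 = 1 ≥ 0, confirming Bessel's inequality. (The deficit equals ||v − Σ <v,e_j> e_j||^2, the squared distance from v to span{e_j}.)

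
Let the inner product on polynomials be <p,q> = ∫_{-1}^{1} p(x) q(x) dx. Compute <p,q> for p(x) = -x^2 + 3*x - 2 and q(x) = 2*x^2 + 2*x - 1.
<p,q> = 26/5

Expand the product: p(x)·q(x) = -2*x^4 + 4*x^3 + 3*x^2 - 7*x + 2.
∫_{-1}^{1} of each monomial x^k gives [2/(k+1) if k even, 0 if k odd]. Integrating term-by-term (or equivalently evaluating the antiderivative F(x) = -2*x^5/5 + x^4 + x^3 - 7*x^2/2 + 2*x at the endpoints):
  F(1) − F(−1) = 1/10 − (-51/10) = 26/5.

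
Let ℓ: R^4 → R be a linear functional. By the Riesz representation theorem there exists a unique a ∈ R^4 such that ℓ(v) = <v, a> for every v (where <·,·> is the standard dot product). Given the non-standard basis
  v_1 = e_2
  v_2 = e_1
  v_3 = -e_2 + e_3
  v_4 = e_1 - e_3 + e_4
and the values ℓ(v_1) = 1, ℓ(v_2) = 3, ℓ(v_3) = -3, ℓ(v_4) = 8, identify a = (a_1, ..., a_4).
a = (3, 1, -2, 3)

Write a = (a_1, ..., a_4) in the standard basis. For each basis vector v_i, ℓ(v_i) = <v_i, a> is a linear equation in the a_j's. Collect the n equations into a matrix system V a = ℓ, where row i of V is v_i (expressed in the standard basis). Since V is invertible (lower-triangular with 1s on the diagonal, up to permutation), solve by back-substitution:
  V =
[[0, 1, 0, 0],
 [1, 0, 0, 0],
 [0, -1, 1, 0],
 [1, 0, -1, 1]]
  V a = (1, 3, -3, 8)
Solving gives a = (3, 1, -2, 3).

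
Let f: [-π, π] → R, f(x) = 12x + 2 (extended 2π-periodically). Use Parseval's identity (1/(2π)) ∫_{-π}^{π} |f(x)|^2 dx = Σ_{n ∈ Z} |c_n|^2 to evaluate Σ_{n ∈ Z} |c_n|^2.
Σ |c_n|^2 = 48π^2 + 4

Expand and integrate term by term over [-π, π]:
  ∫ (12x)^2 dx = 144·(2π^3/3); ∫ 2·12·(2)·x dx = 0 (odd integrand); ∫ 2^2 dx = 4·2π.
So (1/(2π)) ∫_{-π}^{π} (12x + 2)^2 dx = 144π^2/3 + 4 = 48π^2 + 4.
Parseval ⇒ Σ |c_n|^2 = 48π^2 + 4.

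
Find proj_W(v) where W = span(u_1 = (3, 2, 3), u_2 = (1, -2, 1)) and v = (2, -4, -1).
proj_W(v) = (1/2, -4, 1/2)

Set up U = [u_1 | ... | u_2] ∈ R^(3×2). The projector onto W = col(U) is P = U (U^T U)^(-1) U^T.
Compute U^T U =
  [22, 2]
  [2, 6],
and U^T v = (-5, 9).
Solve U^T U · c = U^T v for the coefficients: c = (-3/8, 13/8). The projection is proj_W(v) = U c.
Check: (v - proj_W(v)) · u_1 = 0  (should be 0).
Check: (v - proj_W(v)) · u_2 = 0  (should be 0).
Result: proj_W(v) = (1/2, -4, 1/2).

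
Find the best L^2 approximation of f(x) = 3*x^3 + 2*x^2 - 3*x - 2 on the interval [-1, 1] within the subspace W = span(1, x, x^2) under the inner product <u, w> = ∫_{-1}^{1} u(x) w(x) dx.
g(x) = 2*x^2 - 6*x/5 - 2

The best approximation g ∈ W is the orthogonal projection of f onto W. Writing g = a_0 + a_1 x + a_2 x^2, the coefficients solve the normal equations G · a = b where
  G_{ij} = <φ_i, φ_j> and b_i = <f, φ_i>, with φ_0 = 1, φ_1 = x, φ_2 = x^2.
G =
  [2, 0, 2/3]
  [0, 2/3, 0]
  [2/3, 0, 2/5],
b = (-8/3, -4/5, -8/15).
Solving gives a_0 = -2, a_1 = -6/5, a_2 = 2, so
  g(x) = 2*x^2 - 6*x/5 - 2.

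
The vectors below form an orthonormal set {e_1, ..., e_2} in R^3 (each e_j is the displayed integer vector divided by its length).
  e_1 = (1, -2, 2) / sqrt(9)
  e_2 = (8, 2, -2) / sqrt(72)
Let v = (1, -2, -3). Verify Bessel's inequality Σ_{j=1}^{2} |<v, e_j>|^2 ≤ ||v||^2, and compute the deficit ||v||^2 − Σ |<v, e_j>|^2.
Σ |<v, e_j>|^2 = 3/2; ||v||^2 = 14; deficit = 25/2

Write each e_j = u_j / sqrt(<u_j, u_j>) where u_j is the displayed integer vector. Then <v, e_j> = <v, u_j> / sqrt(<u_j, u_j>), so |<v, e_j>|^2 = <v, u_j>^2 / <u_j, u_j>.
Coefficients: <v, e_1> = -1/sqrt(9), <v, e_2> = 10/sqrt(72).
Square and sum: Σ |<v, e_j>|^2 = 3/2.
Compute ||v||^2 = v·v = 14.
Deficit = 14 − 3/2 = 25/2 ≥ 0, confirming Bessel's inequality. (The deficit equals ||v − Σ <v,e_j> e_j||^2, the squared distance from v to span{e_j}.)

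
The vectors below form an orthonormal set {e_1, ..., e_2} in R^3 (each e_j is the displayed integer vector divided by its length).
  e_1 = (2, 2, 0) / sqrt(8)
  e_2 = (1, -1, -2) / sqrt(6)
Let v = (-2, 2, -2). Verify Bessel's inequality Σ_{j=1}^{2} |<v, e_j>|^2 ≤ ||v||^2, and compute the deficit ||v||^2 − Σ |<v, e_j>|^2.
Σ |<v, e_j>|^2 = 0; ||v||^2 = 12; deficit = 12

Write each e_j = u_j / sqrt(<u_j, u_j>) where u_j is the displayed integer vector. Then <v, e_j> = <v, u_j> / sqrt(<u_j, u_j>), so |<v, e_j>|^2 = <v, u_j>^2 / <u_j, u_j>.
Coefficients: <v, e_1> = 0/sqrt(8), <v, e_2> = 0/sqrt(6).
Square and sum: Σ |<v, e_j>|^2 = 0.
Compute ||v||^2 = v·v = 12.
Deficit = 12 − 0 = 12 ≥ 0, confirming Bessel's inequality. (The deficit equals ||v − Σ <v,e_j> e_j||^2, the squared distance from v to span{e_j}.)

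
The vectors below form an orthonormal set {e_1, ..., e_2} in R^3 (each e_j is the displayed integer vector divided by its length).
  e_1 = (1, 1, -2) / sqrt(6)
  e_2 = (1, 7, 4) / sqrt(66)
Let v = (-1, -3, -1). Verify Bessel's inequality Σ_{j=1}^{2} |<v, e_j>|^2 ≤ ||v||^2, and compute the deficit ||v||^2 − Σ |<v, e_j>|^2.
Σ |<v, e_j>|^2 = 120/11; ||v||^2 = 11; deficit = 1/11

Write each e_j = u_j / sqrt(<u_j, u_j>) where u_j is the displayed integer vector. Then <v, e_j> = <v, u_j> / sqrt(<u_j, u_j>), so |<v, e_j>|^2 = <v, u_j>^2 / <u_j, u_j>.
Coefficients: <v, e_1> = -2/sqrt(6), <v, e_2> = -26/sqrt(66).
Square and sum: Σ |<v, e_j>|^2 = 120/11.
Compute ||v||^2 = v·v = 11.
Deficit = 11 − 120/11 = 1/11 ≥ 0, confirming Bessel's inequality. (The deficit equals ||v − Σ <v,e_j> e_j||^2, the squared distance from v to span{e_j}.)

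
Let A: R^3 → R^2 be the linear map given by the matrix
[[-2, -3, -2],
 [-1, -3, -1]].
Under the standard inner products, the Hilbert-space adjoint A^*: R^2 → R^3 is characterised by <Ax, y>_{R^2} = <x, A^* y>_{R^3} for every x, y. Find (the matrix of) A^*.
A^* = A^T =
[[-2, -1],
 [-3, -3],
 [-2, -1]]

For real matrices with standard dot products, the defining identity <Ax, y> = <x, A^* y> gives (Ax)^T y = x^T (A^*) y, i.e. x^T A^T y = x^T (A^*) y. Since this holds for all x, y, we must have A^* = A^T. Therefore
A^* =
[[-2, -1],
 [-3, -3],
 [-2, -1]].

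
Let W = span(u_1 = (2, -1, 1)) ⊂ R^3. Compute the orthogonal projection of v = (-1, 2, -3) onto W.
proj_W(v) = (-7/3, 7/6, -7/6)

Set up U = [u_1 | ... | u_1] ∈ R^(3×1). The projector onto W = col(U) is P = U (U^T U)^(-1) U^T.
Compute U^T U =
  [6],
and U^T v = (-7).
Solve U^T U · c = U^T v for the coefficients: c = (-7/6). The projection is proj_W(v) = U c.
Check: (v - proj_W(v)) · u_1 = 0  (should be 0).
Result: proj_W(v) = (-7/3, 7/6, -7/6).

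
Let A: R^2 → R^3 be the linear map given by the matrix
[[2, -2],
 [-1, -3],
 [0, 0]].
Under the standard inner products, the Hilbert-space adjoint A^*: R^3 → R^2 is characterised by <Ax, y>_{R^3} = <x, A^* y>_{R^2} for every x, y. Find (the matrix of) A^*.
A^* = A^T =
[[2, -1, 0],
 [-2, -3, 0]]

For real matrices with standard dot products, the defining identity <Ax, y> = <x, A^* y> gives (Ax)^T y = x^T (A^*) y, i.e. x^T A^T y = x^T (A^*) y. Since this holds for all x, y, we must have A^* = A^T. Therefore
A^* =
[[2, -1, 0],
 [-2, -3, 0]].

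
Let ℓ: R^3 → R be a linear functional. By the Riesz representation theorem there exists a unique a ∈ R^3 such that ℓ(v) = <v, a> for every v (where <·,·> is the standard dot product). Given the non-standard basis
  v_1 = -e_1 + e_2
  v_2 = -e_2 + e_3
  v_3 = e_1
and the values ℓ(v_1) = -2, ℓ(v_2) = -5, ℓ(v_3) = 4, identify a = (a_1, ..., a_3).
a = (4, 2, -3)

Write a = (a_1, ..., a_3) in the standard basis. For each basis vector v_i, ℓ(v_i) = <v_i, a> is a linear equation in the a_j's. Collect the n equations into a matrix system V a = ℓ, where row i of V is v_i (expressed in the standard basis). Since V is invertible (lower-triangular with 1s on the diagonal, up to permutation), solve by back-substitution:
  V =
[[-1, 1, 0],
 [0, -1, 1],
 [1, 0, 0]]
  V a = (-2, -5, 4)
Solving gives a = (4, 2, -3).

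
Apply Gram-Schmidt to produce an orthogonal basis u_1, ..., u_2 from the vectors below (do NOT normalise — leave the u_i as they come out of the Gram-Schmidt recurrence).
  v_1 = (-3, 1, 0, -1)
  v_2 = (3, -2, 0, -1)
Orthogonal basis:
  u_1 = (-3, 1, 0, -1)
  u_2 = (3/11, -12/11, 0, -21/11)

Apply the Gram-Schmidt recurrence
  u_1 = v_1
  u_i = v_i − Σ_{j<i} ((v_i · u_j) / (u_j · u_j)) · u_j.

Step by step this gives:
  u_1 = (-3, 1, 0, -1)
  u_2 = (3/11, -12/11, 0, -21/11)

Orthogonality check:
  u_2 · u_1 = 0 (should be 0)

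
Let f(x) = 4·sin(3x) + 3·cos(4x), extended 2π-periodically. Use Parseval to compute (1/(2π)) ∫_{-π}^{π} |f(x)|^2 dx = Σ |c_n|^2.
Σ |c_n|^2 = 25/2

Expand |f|^2 and use orthogonality of {sin(nx), cos(mx)} on [-π, π]:
  ∫_{-π}^{π} sin(nx)^2 dx = π, ∫ cos(mx)^2 dx = π, and cross terms integrate to 0.
So ∫_{-π}^{π} f(x)^2 dx = 4^2 · π + 3^2 · π = (16 + 9)π.
Divide by 2π: (16 + 9)/2 = 25/2.
By Parseval, this equals Σ |c_n|^2.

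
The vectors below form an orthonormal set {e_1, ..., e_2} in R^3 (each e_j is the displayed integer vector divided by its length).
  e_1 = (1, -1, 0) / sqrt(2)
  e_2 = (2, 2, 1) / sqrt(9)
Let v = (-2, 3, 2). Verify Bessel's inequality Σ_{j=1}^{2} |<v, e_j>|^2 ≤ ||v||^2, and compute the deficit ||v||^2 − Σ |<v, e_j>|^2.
Σ |<v, e_j>|^2 = 257/18; ||v||^2 = 17; deficit = 49/18

Write each e_j = u_j / sqrt(<u_j, u_j>) where u_j is the displayed integer vector. Then <v, e_j> = <v, u_j> / sqrt(<u_j, u_j>), so |<v, e_j>|^2 = <v, u_j>^2 / <u_j, u_j>.
Coefficients: <v, e_1> = -5/sqrt(2), <v, e_2> = 4/sqrt(9).
Square and sum: Σ |<v, e_j>|^2 = 257/18.
Compute ||v||^2 = v·v = 17.
Deficit = 17 − 257/18 = 49/18 ≥ 0, confirming Bessel's inequality. (The deficit equals ||v − Σ <v,e_j> e_j||^2, the squared distance from v to span{e_j}.)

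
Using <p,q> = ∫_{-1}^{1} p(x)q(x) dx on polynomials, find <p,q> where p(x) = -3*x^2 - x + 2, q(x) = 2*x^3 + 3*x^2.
<p,q> = -2/5

Expand the product: p(x)·q(x) = -6*x^5 - 11*x^4 + x^3 + 6*x^2.
∫_{-1}^{1} of each monomial x^k gives [2/(k+1) if k even, 0 if k odd]. Integrating term-by-term (or equivalently evaluating the antiderivative F(x) = -x^6 - 11*x^5/5 + x^4/4 + 2*x^3 at the endpoints):
  F(1) − F(−1) = -19/20 − (-11/20) = -2/5.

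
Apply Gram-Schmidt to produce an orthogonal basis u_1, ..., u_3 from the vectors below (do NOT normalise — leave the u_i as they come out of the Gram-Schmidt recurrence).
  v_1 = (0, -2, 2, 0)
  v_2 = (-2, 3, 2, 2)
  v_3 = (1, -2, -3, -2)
Orthogonal basis:
  u_1 = (0, -2, 2, 0)
  u_2 = (-2, 5/2, 5/2, 2)
  u_3 = (-33/41, -10/41, -10/41, -8/41)

Apply the Gram-Schmidt recurrence
  u_1 = v_1
  u_i = v_i − Σ_{j<i} ((v_i · u_j) / (u_j · u_j)) · u_j.

Step by step this gives:
  u_1 = (0, -2, 2, 0)
  u_2 = (-2, 5/2, 5/2, 2)
  u_3 = (-33/41, -10/41, -10/41, -8/41)

Orthogonality check:
  u_2 · u_1 = 0 (should be 0)
  u_3 · u_1 = 0 (should be 0)
  u_3 · u_2 = 0 (should be 0)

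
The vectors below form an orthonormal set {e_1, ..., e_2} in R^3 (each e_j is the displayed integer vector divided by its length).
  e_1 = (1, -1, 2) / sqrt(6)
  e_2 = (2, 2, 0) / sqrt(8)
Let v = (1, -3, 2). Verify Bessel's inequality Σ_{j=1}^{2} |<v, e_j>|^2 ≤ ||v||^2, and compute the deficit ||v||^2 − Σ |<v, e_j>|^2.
Σ |<v, e_j>|^2 = 38/3; ||v||^2 = 14; deficit = 4/3

Write each e_j = u_j / sqrt(<u_j, u_j>) where u_j is the displayed integer vector. Then <v, e_j> = <v, u_j> / sqrt(<u_j, u_j>), so |<v, e_j>|^2 = <v, u_j>^2 / <u_j, u_j>.
Coefficients: <v, e_1> = 8/sqrt(6), <v, e_2> = -4/sqrt(8).
Square and sum: Σ |<v, e_j>|^2 = 38/3.
Compute ||v||^2 = v·v = 14.
Deficit = 14 − 38/3 = 4/3 ≥ 0, confirming Bessel's inequality. (The deficit equals ||v − Σ <v,e_j> e_j||^2, the squared distance from v to span{e_j}.)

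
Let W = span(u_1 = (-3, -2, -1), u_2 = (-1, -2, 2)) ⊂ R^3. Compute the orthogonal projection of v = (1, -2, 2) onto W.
proj_W(v) = (29/101, -118/101, 250/101)

Set up U = [u_1 | ... | u_2] ∈ R^(3×2). The projector onto W = col(U) is P = U (U^T U)^(-1) U^T.
Compute U^T U =
  [14, 5]
  [5, 9],
and U^T v = (-1, 7).
Solve U^T U · c = U^T v for the coefficients: c = (-44/101, 103/101). The projection is proj_W(v) = U c.
Check: (v - proj_W(v)) · u_1 = 0  (should be 0).
Check: (v - proj_W(v)) · u_2 = 0  (should be 0).
Result: proj_W(v) = (29/101, -118/101, 250/101).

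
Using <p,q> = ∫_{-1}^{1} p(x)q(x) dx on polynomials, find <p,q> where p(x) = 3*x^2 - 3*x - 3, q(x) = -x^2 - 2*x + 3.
<p,q> = -36/5

Expand the product: p(x)·q(x) = -3*x^4 - 3*x^3 + 18*x^2 - 3*x - 9.
∫_{-1}^{1} of each monomial x^k gives [2/(k+1) if k even, 0 if k odd]. Integrating term-by-term (or equivalently evaluating the antiderivative F(x) = -3*x^5/5 - 3*x^4/4 + 6*x^3 - 3*x^2/2 - 9*x at the endpoints):
  F(1) − F(−1) = -117/20 − (27/20) = -36/5.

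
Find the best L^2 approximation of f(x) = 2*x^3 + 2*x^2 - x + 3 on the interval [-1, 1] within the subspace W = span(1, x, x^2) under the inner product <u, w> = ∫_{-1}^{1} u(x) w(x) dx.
g(x) = 2*x^2 + x/5 + 3

The best approximation g ∈ W is the orthogonal projection of f onto W. Writing g = a_0 + a_1 x + a_2 x^2, the coefficients solve the normal equations G · a = b where
  G_{ij} = <φ_i, φ_j> and b_i = <f, φ_i>, with φ_0 = 1, φ_1 = x, φ_2 = x^2.
G =
  [2, 0, 2/3]
  [0, 2/3, 0]
  [2/3, 0, 2/5],
b = (22/3, 2/15, 14/5).
Solving gives a_0 = 3, a_1 = 1/5, a_2 = 2, so
  g(x) = 2*x^2 + x/5 + 3.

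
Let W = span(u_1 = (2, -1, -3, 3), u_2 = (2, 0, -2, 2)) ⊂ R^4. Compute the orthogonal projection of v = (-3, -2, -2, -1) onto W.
proj_W(v) = (-12/5, -13/5, -1/5, 1/5)

Set up U = [u_1 | ... | u_2] ∈ R^(4×2). The projector onto W = col(U) is P = U (U^T U)^(-1) U^T.
Compute U^T U =
  [23, 16]
  [16, 12],
and U^T v = (-1, -4).
Solve U^T U · c = U^T v for the coefficients: c = (13/5, -19/5). The projection is proj_W(v) = U c.
Check: (v - proj_W(v)) · u_1 = 0  (should be 0).
Check: (v - proj_W(v)) · u_2 = 0  (should be 0).
Result: proj_W(v) = (-12/5, -13/5, -1/5, 1/5).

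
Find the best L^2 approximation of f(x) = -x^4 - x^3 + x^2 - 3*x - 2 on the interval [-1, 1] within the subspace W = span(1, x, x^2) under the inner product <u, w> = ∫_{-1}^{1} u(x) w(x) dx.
g(x) = x^2/7 - 18*x/5 - 67/35

The best approximation g ∈ W is the orthogonal projection of f onto W. Writing g = a_0 + a_1 x + a_2 x^2, the coefficients solve the normal equations G · a = b where
  G_{ij} = <φ_i, φ_j> and b_i = <f, φ_i>, with φ_0 = 1, φ_1 = x, φ_2 = x^2.
G =
  [2, 0, 2/3]
  [0, 2/3, 0]
  [2/3, 0, 2/5],
b = (-56/15, -12/5, -128/105).
Solving gives a_0 = -67/35, a_1 = -18/5, a_2 = 1/7, so
  g(x) = x^2/7 - 18*x/5 - 67/35.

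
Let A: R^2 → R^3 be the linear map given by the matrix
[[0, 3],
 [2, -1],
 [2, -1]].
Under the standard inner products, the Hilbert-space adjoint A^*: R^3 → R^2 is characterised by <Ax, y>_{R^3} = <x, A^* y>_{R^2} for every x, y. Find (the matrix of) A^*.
A^* = A^T =
[[0, 2, 2],
 [3, -1, -1]]

For real matrices with standard dot products, the defining identity <Ax, y> = <x, A^* y> gives (Ax)^T y = x^T (A^*) y, i.e. x^T A^T y = x^T (A^*) y. Since this holds for all x, y, we must have A^* = A^T. Therefore
A^* =
[[0, 2, 2],
 [3, -1, -1]].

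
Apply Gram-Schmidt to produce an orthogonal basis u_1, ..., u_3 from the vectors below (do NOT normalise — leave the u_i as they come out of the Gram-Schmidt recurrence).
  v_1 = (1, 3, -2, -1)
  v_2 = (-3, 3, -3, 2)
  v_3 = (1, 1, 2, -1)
Orthogonal basis:
  u_1 = (1, 3, -2, -1)
  u_2 = (-11/3, 1, -5/3, 8/3)
  u_3 = (-136/365, 422/365, 562/365, 6/365)

Apply the Gram-Schmidt recurrence
  u_1 = v_1
  u_i = v_i − Σ_{j<i} ((v_i · u_j) / (u_j · u_j)) · u_j.

Step by step this gives:
  u_1 = (1, 3, -2, -1)
  u_2 = (-11/3, 1, -5/3, 8/3)
  u_3 = (-136/365, 422/365, 562/365, 6/365)

Orthogonality check:
  u_2 · u_1 = 0 (should be 0)
  u_3 · u_1 = 0 (should be 0)
  u_3 · u_2 = 0 (should be 0)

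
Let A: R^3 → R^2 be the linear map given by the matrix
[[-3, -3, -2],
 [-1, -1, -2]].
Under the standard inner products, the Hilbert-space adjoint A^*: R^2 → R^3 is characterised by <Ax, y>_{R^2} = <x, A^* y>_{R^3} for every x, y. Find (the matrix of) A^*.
A^* = A^T =
[[-3, -1],
 [-3, -1],
 [-2, -2]]

For real matrices with standard dot products, the defining identity <Ax, y> = <x, A^* y> gives (Ax)^T y = x^T (A^*) y, i.e. x^T A^T y = x^T (A^*) y. Since this holds for all x, y, we must have A^* = A^T. Therefore
A^* =
[[-3, -1],
 [-3, -1],
 [-2, -2]].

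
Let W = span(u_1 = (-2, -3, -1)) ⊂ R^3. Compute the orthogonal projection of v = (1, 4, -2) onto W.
proj_W(v) = (12/7, 18/7, 6/7)

Set up U = [u_1 | ... | u_1] ∈ R^(3×1). The projector onto W = col(U) is P = U (U^T U)^(-1) U^T.
Compute U^T U =
  [14],
and U^T v = (-12).
Solve U^T U · c = U^T v for the coefficients: c = (-6/7). The projection is proj_W(v) = U c.
Check: (v - proj_W(v)) · u_1 = 0  (should be 0).
Result: proj_W(v) = (12/7, 18/7, 6/7).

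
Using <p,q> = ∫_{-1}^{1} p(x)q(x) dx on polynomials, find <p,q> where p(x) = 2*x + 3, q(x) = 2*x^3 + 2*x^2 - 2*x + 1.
<p,q> = 134/15

Expand the product: p(x)·q(x) = 4*x^4 + 10*x^3 + 2*x^2 - 4*x + 3.
∫_{-1}^{1} of each monomial x^k gives [2/(k+1) if k even, 0 if k odd]. Integrating term-by-term (or equivalently evaluating the antiderivative F(x) = 4*x^5/5 + 5*x^4/2 + 2*x^3/3 - 2*x^2 + 3*x at the endpoints):
  F(1) − F(−1) = 149/30 − (-119/30) = 134/15.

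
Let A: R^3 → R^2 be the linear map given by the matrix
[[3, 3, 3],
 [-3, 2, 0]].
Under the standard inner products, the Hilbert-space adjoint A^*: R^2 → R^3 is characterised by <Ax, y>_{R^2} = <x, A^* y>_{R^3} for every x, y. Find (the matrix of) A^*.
A^* = A^T =
[[3, -3],
 [3, 2],
 [3, 0]]

For real matrices with standard dot products, the defining identity <Ax, y> = <x, A^* y> gives (Ax)^T y = x^T (A^*) y, i.e. x^T A^T y = x^T (A^*) y. Since this holds for all x, y, we must have A^* = A^T. Therefore
A^* =
[[3, -3],
 [3, 2],
 [3, 0]].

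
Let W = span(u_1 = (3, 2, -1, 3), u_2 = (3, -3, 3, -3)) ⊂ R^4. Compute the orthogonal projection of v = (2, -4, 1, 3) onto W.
proj_W(v) = (218/83, -38/83, 74/83, -2/83)

Set up U = [u_1 | ... | u_2] ∈ R^(4×2). The projector onto W = col(U) is P = U (U^T U)^(-1) U^T.
Compute U^T U =
  [23, -9]
  [-9, 36],
and U^T v = (6, 12).
Solve U^T U · c = U^T v for the coefficients: c = (36/83, 110/249). The projection is proj_W(v) = U c.
Check: (v - proj_W(v)) · u_1 = 0  (should be 0).
Check: (v - proj_W(v)) · u_2 = 0  (should be 0).
Result: proj_W(v) = (218/83, -38/83, 74/83, -2/83).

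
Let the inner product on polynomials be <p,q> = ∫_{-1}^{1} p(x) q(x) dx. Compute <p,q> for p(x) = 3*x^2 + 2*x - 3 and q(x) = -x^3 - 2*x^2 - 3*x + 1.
<p,q> = -36/5

Expand the product: p(x)·q(x) = -3*x^5 - 8*x^4 - 10*x^3 + 3*x^2 + 11*x - 3.
∫_{-1}^{1} of each monomial x^k gives [2/(k+1) if k even, 0 if k odd]. Integrating term-by-term (or equivalently evaluating the antiderivative F(x) = -x^6/2 - 8*x^5/5 - 5*x^4/2 + x^3 + 11*x^2/2 - 3*x at the endpoints):
  F(1) − F(−1) = -11/10 − (61/10) = -36/5.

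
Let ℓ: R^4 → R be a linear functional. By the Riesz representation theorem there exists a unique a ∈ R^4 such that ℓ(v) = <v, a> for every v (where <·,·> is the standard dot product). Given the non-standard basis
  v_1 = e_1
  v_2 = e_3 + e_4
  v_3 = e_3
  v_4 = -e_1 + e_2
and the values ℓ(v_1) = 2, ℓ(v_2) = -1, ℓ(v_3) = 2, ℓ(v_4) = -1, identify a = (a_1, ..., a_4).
a = (2, 1, 2, -3)

Write a = (a_1, ..., a_4) in the standard basis. For each basis vector v_i, ℓ(v_i) = <v_i, a> is a linear equation in the a_j's. Collect the n equations into a matrix system V a = ℓ, where row i of V is v_i (expressed in the standard basis). Since V is invertible (lower-triangular with 1s on the diagonal, up to permutation), solve by back-substitution:
  V =
[[1, 0, 0, 0],
 [0, 0, 1, 1],
 [0, 0, 1, 0],
 [-1, 1, 0, 0]]
  V a = (2, -1, 2, -1)
Solving gives a = (2, 1, 2, -3).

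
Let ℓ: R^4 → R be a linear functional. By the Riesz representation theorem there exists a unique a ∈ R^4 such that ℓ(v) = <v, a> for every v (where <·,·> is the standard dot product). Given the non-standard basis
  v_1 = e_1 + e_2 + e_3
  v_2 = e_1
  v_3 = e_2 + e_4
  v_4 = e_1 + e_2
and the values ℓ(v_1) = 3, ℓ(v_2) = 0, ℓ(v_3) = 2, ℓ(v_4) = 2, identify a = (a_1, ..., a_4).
a = (0, 2, 1, 0)

Write a = (a_1, ..., a_4) in the standard basis. For each basis vector v_i, ℓ(v_i) = <v_i, a> is a linear equation in the a_j's. Collect the n equations into a matrix system V a = ℓ, where row i of V is v_i (expressed in the standard basis). Since V is invertible (lower-triangular with 1s on the diagonal, up to permutation), solve by back-substitution:
  V =
[[1, 1, 1, 0],
 [1, 0, 0, 0],
 [0, 1, 0, 1],
 [1, 1, 0, 0]]
  V a = (3, 0, 2, 2)
Solving gives a = (0, 2, 1, 0).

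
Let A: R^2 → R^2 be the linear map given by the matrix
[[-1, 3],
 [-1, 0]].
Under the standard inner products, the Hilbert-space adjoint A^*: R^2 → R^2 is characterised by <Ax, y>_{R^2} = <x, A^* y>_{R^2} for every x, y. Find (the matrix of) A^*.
A^* = A^T =
[[-1, -1],
 [3, 0]]

For real matrices with standard dot products, the defining identity <Ax, y> = <x, A^* y> gives (Ax)^T y = x^T (A^*) y, i.e. x^T A^T y = x^T (A^*) y. Since this holds for all x, y, we must have A^* = A^T. Therefore
A^* =
[[-1, -1],
 [3, 0]].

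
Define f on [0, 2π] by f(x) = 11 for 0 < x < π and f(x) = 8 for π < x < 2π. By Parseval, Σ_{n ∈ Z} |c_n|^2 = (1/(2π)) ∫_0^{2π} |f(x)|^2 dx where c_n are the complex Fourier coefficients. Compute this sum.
Σ |c_n|^2 = 185/2

Parseval equates the L^2 energy of f (normalised by 1/(2π)) with the ℓ^2 sum of its Fourier coefficients: (1/(2π)) ∫_0^{2π} |f|^2 = Σ |c_n|^2.
Compute the left side: (1/(2π)) [∫_0^π 11^2 dx + ∫_π^{2π} 8^2 dx] = (1/(2π)) · (121π + 64π) = (121 + 64)/2 = 185/2.
So Σ_{n ∈ Z} |c_n|^2 = 185/2.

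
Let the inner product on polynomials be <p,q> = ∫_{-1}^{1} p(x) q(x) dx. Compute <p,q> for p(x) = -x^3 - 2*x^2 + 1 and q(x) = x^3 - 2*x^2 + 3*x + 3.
<p,q> = 82/105

Expand the product: p(x)·q(x) = -x^6 + x^4 - 8*x^3 - 8*x^2 + 3*x + 3.
∫_{-1}^{1} of each monomial x^k gives [2/(k+1) if k even, 0 if k odd]. Integrating term-by-term (or equivalently evaluating the antiderivative F(x) = -x^7/7 + x^5/5 - 2*x^4 - 8*x^3/3 + 3*x^2/2 + 3*x at the endpoints):
  F(1) − F(−1) = -23/210 − (-187/210) = 82/105.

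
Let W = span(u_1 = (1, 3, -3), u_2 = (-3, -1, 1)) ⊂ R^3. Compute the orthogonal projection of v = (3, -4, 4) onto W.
proj_W(v) = (3, -4, 4)

Set up U = [u_1 | ... | u_2] ∈ R^(3×2). The projector onto W = col(U) is P = U (U^T U)^(-1) U^T.
Compute U^T U =
  [19, -9]
  [-9, 11],
and U^T v = (-21, -1).
Solve U^T U · c = U^T v for the coefficients: c = (-15/8, -13/8). The projection is proj_W(v) = U c.
Check: (v - proj_W(v)) · u_1 = 0  (should be 0).
Check: (v - proj_W(v)) · u_2 = 0  (should be 0).
Result: proj_W(v) = (3, -4, 4).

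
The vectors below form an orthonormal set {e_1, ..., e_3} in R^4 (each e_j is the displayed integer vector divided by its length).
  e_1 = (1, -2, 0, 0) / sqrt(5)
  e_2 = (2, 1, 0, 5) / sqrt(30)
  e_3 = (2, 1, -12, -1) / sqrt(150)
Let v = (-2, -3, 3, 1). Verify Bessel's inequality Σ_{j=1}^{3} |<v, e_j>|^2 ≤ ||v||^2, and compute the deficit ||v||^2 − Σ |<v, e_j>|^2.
Σ |<v, e_j>|^2 = 406/25; ||v||^2 = 23; deficit = 169/25

Write each e_j = u_j / sqrt(<u_j, u_j>) where u_j is the displayed integer vector. Then <v, e_j> = <v, u_j> / sqrt(<u_j, u_j>), so |<v, e_j>|^2 = <v, u_j>^2 / <u_j, u_j>.
Coefficients: <v, e_1> = 4/sqrt(5), <v, e_2> = -2/sqrt(30), <v, e_3> = -44/sqrt(150).
Square and sum: Σ |<v, e_j>|^2 = 406/25.
Compute ||v||^2 = v·v = 23.
Deficit = 23 − 406/25 = 169/25 ≥ 0, confirming Bessel's inequality. (The deficit equals ||v − Σ <v,e_j> e_j||^2, the squared distance from v to span{e_j}.)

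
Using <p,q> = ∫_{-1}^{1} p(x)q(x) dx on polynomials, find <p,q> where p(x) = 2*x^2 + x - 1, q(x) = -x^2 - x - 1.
<p,q> = -2/15

Expand the product: p(x)·q(x) = -2*x^4 - 3*x^3 - 2*x^2 + 1.
∫_{-1}^{1} of each monomial x^k gives [2/(k+1) if k even, 0 if k odd]. Integrating term-by-term (or equivalently evaluating the antiderivative F(x) = -2*x^5/5 - 3*x^4/4 - 2*x^3/3 + x at the endpoints):
  F(1) − F(−1) = -49/60 − (-41/60) = -2/15.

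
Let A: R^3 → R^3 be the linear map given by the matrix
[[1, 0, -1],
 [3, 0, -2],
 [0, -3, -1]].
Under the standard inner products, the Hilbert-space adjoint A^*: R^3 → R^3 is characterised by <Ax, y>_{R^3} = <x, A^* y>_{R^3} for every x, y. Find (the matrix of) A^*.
A^* = A^T =
[[1, 3, 0],
 [0, 0, -3],
 [-1, -2, -1]]

For real matrices with standard dot products, the defining identity <Ax, y> = <x, A^* y> gives (Ax)^T y = x^T (A^*) y, i.e. x^T A^T y = x^T (A^*) y. Since this holds for all x, y, we must have A^* = A^T. Therefore
A^* =
[[1, 3, 0],
 [0, 0, -3],
 [-1, -2, -1]].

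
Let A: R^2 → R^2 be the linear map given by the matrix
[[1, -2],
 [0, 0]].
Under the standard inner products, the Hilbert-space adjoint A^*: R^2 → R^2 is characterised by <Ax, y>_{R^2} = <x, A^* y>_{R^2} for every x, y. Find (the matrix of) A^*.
A^* = A^T =
[[1, 0],
 [-2, 0]]

For real matrices with standard dot products, the defining identity <Ax, y> = <x, A^* y> gives (Ax)^T y = x^T (A^*) y, i.e. x^T A^T y = x^T (A^*) y. Since this holds for all x, y, we must have A^* = A^T. Therefore
A^* =
[[1, 0],
 [-2, 0]].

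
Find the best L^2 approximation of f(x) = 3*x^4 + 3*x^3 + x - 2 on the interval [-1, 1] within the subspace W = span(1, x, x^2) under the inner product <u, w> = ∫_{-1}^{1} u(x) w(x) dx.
g(x) = 18*x^2/7 + 14*x/5 - 79/35

The best approximation g ∈ W is the orthogonal projection of f onto W. Writing g = a_0 + a_1 x + a_2 x^2, the coefficients solve the normal equations G · a = b where
  G_{ij} = <φ_i, φ_j> and b_i = <f, φ_i>, with φ_0 = 1, φ_1 = x, φ_2 = x^2.
G =
  [2, 0, 2/3]
  [0, 2/3, 0]
  [2/3, 0, 2/5],
b = (-14/5, 28/15, -10/21).
Solving gives a_0 = -79/35, a_1 = 14/5, a_2 = 18/7, so
  g(x) = 18*x^2/7 + 14*x/5 - 79/35.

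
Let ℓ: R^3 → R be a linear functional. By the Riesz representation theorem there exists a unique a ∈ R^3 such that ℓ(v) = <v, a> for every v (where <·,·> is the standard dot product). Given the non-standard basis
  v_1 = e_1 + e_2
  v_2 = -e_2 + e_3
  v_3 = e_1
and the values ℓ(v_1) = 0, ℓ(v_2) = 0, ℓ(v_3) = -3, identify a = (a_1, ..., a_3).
a = (-3, 3, 3)

Write a = (a_1, ..., a_3) in the standard basis. For each basis vector v_i, ℓ(v_i) = <v_i, a> is a linear equation in the a_j's. Collect the n equations into a matrix system V a = ℓ, where row i of V is v_i (expressed in the standard basis). Since V is invertible (lower-triangular with 1s on the diagonal, up to permutation), solve by back-substitution:
  V =
[[1, 1, 0],
 [0, -1, 1],
 [1, 0, 0]]
  V a = (0, 0, -3)
Solving gives a = (-3, 3, 3).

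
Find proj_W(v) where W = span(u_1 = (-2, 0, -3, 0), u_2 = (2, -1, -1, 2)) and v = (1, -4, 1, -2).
proj_W(v) = (38/43, -8/129, 139/129, 16/129)

Set up U = [u_1 | ... | u_2] ∈ R^(4×2). The projector onto W = col(U) is P = U (U^T U)^(-1) U^T.
Compute U^T U =
  [13, -1]
  [-1, 10],
and U^T v = (-5, 1).
Solve U^T U · c = U^T v for the coefficients: c = (-49/129, 8/129). The projection is proj_W(v) = U c.
Check: (v - proj_W(v)) · u_1 = 0  (should be 0).
Check: (v - proj_W(v)) · u_2 = 0  (should be 0).
Result: proj_W(v) = (38/43, -8/129, 139/129, 16/129).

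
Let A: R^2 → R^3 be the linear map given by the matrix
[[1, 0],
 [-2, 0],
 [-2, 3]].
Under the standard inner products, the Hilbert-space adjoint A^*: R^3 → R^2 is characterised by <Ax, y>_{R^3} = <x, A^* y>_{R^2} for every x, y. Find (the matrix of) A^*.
A^* = A^T =
[[1, -2, -2],
 [0, 0, 3]]

For real matrices with standard dot products, the defining identity <Ax, y> = <x, A^* y> gives (Ax)^T y = x^T (A^*) y, i.e. x^T A^T y = x^T (A^*) y. Since this holds for all x, y, we must have A^* = A^T. Therefore
A^* =
[[1, -2, -2],
 [0, 0, 3]].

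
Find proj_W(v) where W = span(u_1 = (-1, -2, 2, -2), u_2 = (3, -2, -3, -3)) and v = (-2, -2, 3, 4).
proj_W(v) = (-176/67, 52/67, 401/134, 205/134)

Set up U = [u_1 | ... | u_2] ∈ R^(4×2). The projector onto W = col(U) is P = U (U^T U)^(-1) U^T.
Compute U^T U =
  [13, 1]
  [1, 31],
and U^T v = (4, -23).
Solve U^T U · c = U^T v for the coefficients: c = (49/134, -101/134). The projection is proj_W(v) = U c.
Check: (v - proj_W(v)) · u_1 = 0  (should be 0).
Check: (v - proj_W(v)) · u_2 = 0  (should be 0).
Result: proj_W(v) = (-176/67, 52/67, 401/134, 205/134).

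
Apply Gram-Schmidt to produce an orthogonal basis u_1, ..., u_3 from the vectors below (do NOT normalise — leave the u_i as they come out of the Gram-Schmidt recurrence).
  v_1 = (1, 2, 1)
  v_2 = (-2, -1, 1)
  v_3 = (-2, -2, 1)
Orthogonal basis:
  u_1 = (1, 2, 1)
  u_2 = (-3/2, 0, 3/2)
  u_3 = (1/3, -1/3, 1/3)

Apply the Gram-Schmidt recurrence
  u_1 = v_1
  u_i = v_i − Σ_{j<i} ((v_i · u_j) / (u_j · u_j)) · u_j.

Step by step this gives:
  u_1 = (1, 2, 1)
  u_2 = (-3/2, 0, 3/2)
  u_3 = (1/3, -1/3, 1/3)

Orthogonality check:
  u_2 · u_1 = 0 (should be 0)
  u_3 · u_1 = 0 (should be 0)
  u_3 · u_2 = 0 (should be 0)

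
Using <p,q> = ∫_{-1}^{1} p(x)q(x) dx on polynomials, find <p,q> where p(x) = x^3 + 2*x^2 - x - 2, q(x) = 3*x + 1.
<p,q> = -52/15

Expand the product: p(x)·q(x) = 3*x^4 + 7*x^3 - x^2 - 7*x - 2.
∫_{-1}^{1} of each monomial x^k gives [2/(k+1) if k even, 0 if k odd]. Integrating term-by-term (or equivalently evaluating the antiderivative F(x) = 3*x^5/5 + 7*x^4/4 - x^3/3 - 7*x^2/2 - 2*x at the endpoints):
  F(1) − F(−1) = -209/60 − (-1/60) = -52/15.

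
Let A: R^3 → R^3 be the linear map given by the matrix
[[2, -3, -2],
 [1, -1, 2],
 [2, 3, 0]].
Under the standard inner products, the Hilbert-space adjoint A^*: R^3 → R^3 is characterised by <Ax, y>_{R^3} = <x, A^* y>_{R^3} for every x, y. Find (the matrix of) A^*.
A^* = A^T =
[[2, 1, 2],
 [-3, -1, 3],
 [-2, 2, 0]]

For real matrices with standard dot products, the defining identity <Ax, y> = <x, A^* y> gives (Ax)^T y = x^T (A^*) y, i.e. x^T A^T y = x^T (A^*) y. Since this holds for all x, y, we must have A^* = A^T. Therefore
A^* =
[[2, 1, 2],
 [-3, -1, 3],
 [-2, 2, 0]].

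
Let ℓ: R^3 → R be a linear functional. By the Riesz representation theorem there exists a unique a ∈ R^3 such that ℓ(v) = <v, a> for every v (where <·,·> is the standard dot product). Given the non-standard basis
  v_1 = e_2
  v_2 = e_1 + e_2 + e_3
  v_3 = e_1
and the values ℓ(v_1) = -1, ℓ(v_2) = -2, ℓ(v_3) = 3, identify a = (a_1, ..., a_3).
a = (3, -1, -4)

Write a = (a_1, ..., a_3) in the standard basis. For each basis vector v_i, ℓ(v_i) = <v_i, a> is a linear equation in the a_j's. Collect the n equations into a matrix system V a = ℓ, where row i of V is v_i (expressed in the standard basis). Since V is invertible (lower-triangular with 1s on the diagonal, up to permutation), solve by back-substitution:
  V =
[[0, 1, 0],
 [1, 1, 1],
 [1, 0, 0]]
  V a = (-1, -2, 3)
Solving gives a = (3, -1, -4).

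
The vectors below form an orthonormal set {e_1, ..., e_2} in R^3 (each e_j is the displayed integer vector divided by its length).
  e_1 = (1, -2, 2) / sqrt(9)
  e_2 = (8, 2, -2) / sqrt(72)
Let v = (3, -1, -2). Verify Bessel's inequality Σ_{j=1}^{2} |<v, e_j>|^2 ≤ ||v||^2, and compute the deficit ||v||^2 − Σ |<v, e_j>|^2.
Σ |<v, e_j>|^2 = 19/2; ||v||^2 = 14; deficit = 9/2

Write each e_j = u_j / sqrt(<u_j, u_j>) where u_j is the displayed integer vector. Then <v, e_j> = <v, u_j> / sqrt(<u_j, u_j>), so |<v, e_j>|^2 = <v, u_j>^2 / <u_j, u_j>.
Coefficients: <v, e_1> = 1/sqrt(9), <v, e_2> = 26/sqrt(72).
Square and sum: Σ |<v, e_j>|^2 = 19/2.
Compute ||v||^2 = v·v = 14.
Deficit = 14 − 19/2 = 9/2 ≥ 0, confirming Bessel's inequality. (The deficit equals ||v − Σ <v,e_j> e_j||^2, the squared distance from v to span{e_j}.)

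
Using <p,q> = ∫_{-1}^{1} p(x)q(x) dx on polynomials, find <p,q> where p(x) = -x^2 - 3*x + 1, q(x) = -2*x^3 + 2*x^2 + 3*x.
<p,q> = -46/15

Expand the product: p(x)·q(x) = 2*x^5 + 4*x^4 - 11*x^3 - 7*x^2 + 3*x.
∫_{-1}^{1} of each monomial x^k gives [2/(k+1) if k even, 0 if k odd]. Integrating term-by-term (or equivalently evaluating the antiderivative F(x) = x^6/3 + 4*x^5/5 - 11*x^4/4 - 7*x^3/3 + 3*x^2/2 at the endpoints):
  F(1) − F(−1) = -49/20 − (37/60) = -46/15.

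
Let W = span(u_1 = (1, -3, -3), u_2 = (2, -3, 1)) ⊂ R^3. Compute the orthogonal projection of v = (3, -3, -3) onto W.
proj_W(v) = (159/101, -387/101, -267/101)

Set up U = [u_1 | ... | u_2] ∈ R^(3×2). The projector onto W = col(U) is P = U (U^T U)^(-1) U^T.
Compute U^T U =
  [19, 8]
  [8, 14],
and U^T v = (21, 12).
Solve U^T U · c = U^T v for the coefficients: c = (99/101, 30/101). The projection is proj_W(v) = U c.
Check: (v - proj_W(v)) · u_1 = 0  (should be 0).
Check: (v - proj_W(v)) · u_2 = 0  (should be 0).
Result: proj_W(v) = (159/101, -387/101, -267/101).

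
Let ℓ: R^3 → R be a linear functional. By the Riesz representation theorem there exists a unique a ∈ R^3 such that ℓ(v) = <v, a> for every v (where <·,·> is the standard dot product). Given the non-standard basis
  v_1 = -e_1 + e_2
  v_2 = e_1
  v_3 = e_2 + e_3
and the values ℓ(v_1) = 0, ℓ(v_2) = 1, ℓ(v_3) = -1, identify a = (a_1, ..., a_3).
a = (1, 1, -2)

Write a = (a_1, ..., a_3) in the standard basis. For each basis vector v_i, ℓ(v_i) = <v_i, a> is a linear equation in the a_j's. Collect the n equations into a matrix system V a = ℓ, where row i of V is v_i (expressed in the standard basis). Since V is invertible (lower-triangular with 1s on the diagonal, up to permutation), solve by back-substitution:
  V =
[[-1, 1, 0],
 [1, 0, 0],
 [0, 1, 1]]
  V a = (0, 1, -1)
Solving gives a = (1, 1, -2).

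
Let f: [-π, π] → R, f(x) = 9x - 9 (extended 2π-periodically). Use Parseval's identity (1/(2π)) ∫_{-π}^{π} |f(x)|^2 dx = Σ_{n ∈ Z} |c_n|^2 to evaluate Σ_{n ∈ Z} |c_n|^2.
Σ |c_n|^2 = 27π^2 + 81

Expand and integrate term by term over [-π, π]:
  ∫ (9x)^2 dx = 81·(2π^3/3); ∫ 2·9·(-9)·x dx = 0 (odd integrand); ∫ (-9)^2 dx = 81·2π.
So (1/(2π)) ∫_{-π}^{π} (9x - 9)^2 dx = 81π^2/3 + 81 = 27π^2 + 81.
Parseval ⇒ Σ |c_n|^2 = 27π^2 + 81.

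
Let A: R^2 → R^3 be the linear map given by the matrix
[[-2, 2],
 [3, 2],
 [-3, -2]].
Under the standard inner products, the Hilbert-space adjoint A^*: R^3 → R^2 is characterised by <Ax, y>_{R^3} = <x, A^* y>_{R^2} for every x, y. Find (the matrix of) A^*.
A^* = A^T =
[[-2, 3, -3],
 [2, 2, -2]]

For real matrices with standard dot products, the defining identity <Ax, y> = <x, A^* y> gives (Ax)^T y = x^T (A^*) y, i.e. x^T A^T y = x^T (A^*) y. Since this holds for all x, y, we must have A^* = A^T. Therefore
A^* =
[[-2, 3, -3],
 [2, 2, -2]].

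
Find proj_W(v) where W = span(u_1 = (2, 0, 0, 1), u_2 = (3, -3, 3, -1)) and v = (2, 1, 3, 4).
proj_W(v) = (16/5, 0, 0, 8/5)

Set up U = [u_1 | ... | u_2] ∈ R^(4×2). The projector onto W = col(U) is P = U (U^T U)^(-1) U^T.
Compute U^T U =
  [5, 5]
  [5, 28],
and U^T v = (8, 8).
Solve U^T U · c = U^T v for the coefficients: c = (8/5, 0). The projection is proj_W(v) = U c.
Check: (v - proj_W(v)) · u_1 = 0  (should be 0).
Check: (v - proj_W(v)) · u_2 = 0  (should be 0).
Result: proj_W(v) = (16/5, 0, 0, 8/5).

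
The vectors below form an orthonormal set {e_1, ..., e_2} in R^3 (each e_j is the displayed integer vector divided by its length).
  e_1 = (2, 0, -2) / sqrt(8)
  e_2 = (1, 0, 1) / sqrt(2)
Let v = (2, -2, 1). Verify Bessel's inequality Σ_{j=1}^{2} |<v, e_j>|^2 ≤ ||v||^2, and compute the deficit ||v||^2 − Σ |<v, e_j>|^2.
Σ |<v, e_j>|^2 = 5; ||v||^2 = 9; deficit = 4

Write each e_j = u_j / sqrt(<u_j, u_j>) where u_j is the displayed integer vector. Then <v, e_j> = <v, u_j> / sqrt(<u_j, u_j>), so |<v, e_j>|^2 = <v, u_j>^2 / <u_j, u_j>.
Coefficients: <v, e_1> = 2/sqrt(8), <v, e_2> = 3/sqrt(2).
Square and sum: Σ |<v, e_j>|^2 = 5.
Compute ||v||^2 = v·v = 9.
Deficit = 9 − 5 = 4 ≥ 0, confirming Bessel's inequality. (The deficit equals ||v − Σ <v,e_j> e_j||^2, the squared distance from v to span{e_j}.)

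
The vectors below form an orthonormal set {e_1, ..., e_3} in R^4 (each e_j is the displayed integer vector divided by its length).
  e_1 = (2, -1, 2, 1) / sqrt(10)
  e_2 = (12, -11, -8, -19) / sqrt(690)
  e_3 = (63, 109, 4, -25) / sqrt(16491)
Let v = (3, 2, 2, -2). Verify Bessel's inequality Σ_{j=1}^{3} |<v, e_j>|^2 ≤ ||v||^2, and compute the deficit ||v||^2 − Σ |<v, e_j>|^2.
Σ |<v, e_j>|^2 = 4443/239; ||v||^2 = 21; deficit = 576/239

Write each e_j = u_j / sqrt(<u_j, u_j>) where u_j is the displayed integer vector. Then <v, e_j> = <v, u_j> / sqrt(<u_j, u_j>), so |<v, e_j>|^2 = <v, u_j>^2 / <u_j, u_j>.
Coefficients: <v, e_1> = 6/sqrt(10), <v, e_2> = 36/sqrt(690), <v, e_3> = 465/sqrt(16491).
Square and sum: Σ |<v, e_j>|^2 = 4443/239.
Compute ||v||^2 = v·v = 21.
Deficit = 21 − 4443/239 = 576/239 ≥ 0, confirming Bessel's inequality. (The deficit equals ||v − Σ <v,e_j> e_j||^2, the squared distance from v to span{e_j}.)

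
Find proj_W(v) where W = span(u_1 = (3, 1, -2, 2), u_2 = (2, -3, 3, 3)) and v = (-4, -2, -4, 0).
proj_W(v) = (-100/61, 62/61, -46/61, -110/61)

Set up U = [u_1 | ... | u_2] ∈ R^(4×2). The projector onto W = col(U) is P = U (U^T U)^(-1) U^T.
Compute U^T U =
  [18, 3]
  [3, 31],
and U^T v = (-6, -14).
Solve U^T U · c = U^T v for the coefficients: c = (-16/61, -26/61). The projection is proj_W(v) = U c.
Check: (v - proj_W(v)) · u_1 = 0  (should be 0).
Check: (v - proj_W(v)) · u_2 = 0  (should be 0).
Result: proj_W(v) = (-100/61, 62/61, -46/61, -110/61).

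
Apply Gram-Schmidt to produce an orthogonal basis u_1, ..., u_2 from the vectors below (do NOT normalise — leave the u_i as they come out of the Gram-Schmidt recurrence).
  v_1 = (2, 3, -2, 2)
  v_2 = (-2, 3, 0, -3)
Orthogonal basis:
  u_1 = (2, 3, -2, 2)
  u_2 = (-40/21, 22/7, -2/21, -61/21)

Apply the Gram-Schmidt recurrence
  u_1 = v_1
  u_i = v_i − Σ_{j<i} ((v_i · u_j) / (u_j · u_j)) · u_j.

Step by step this gives:
  u_1 = (2, 3, -2, 2)
  u_2 = (-40/21, 22/7, -2/21, -61/21)

Orthogonality check:
  u_2 · u_1 = 0 (should be 0)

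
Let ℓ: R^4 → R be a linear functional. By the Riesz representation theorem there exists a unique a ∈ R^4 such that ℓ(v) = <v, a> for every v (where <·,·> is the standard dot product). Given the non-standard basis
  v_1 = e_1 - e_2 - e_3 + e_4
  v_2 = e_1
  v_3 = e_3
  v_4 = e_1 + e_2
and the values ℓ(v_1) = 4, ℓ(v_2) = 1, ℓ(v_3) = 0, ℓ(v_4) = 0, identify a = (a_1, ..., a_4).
a = (1, -1, 0, 2)

Write a = (a_1, ..., a_4) in the standard basis. For each basis vector v_i, ℓ(v_i) = <v_i, a> is a linear equation in the a_j's. Collect the n equations into a matrix system V a = ℓ, where row i of V is v_i (expressed in the standard basis). Since V is invertible (lower-triangular with 1s on the diagonal, up to permutation), solve by back-substitution:
  V =
[[1, -1, -1, 1],
 [1, 0, 0, 0],
 [0, 0, 1, 0],
 [1, 1, 0, 0]]
  V a = (4, 1, 0, 0)
Solving gives a = (1, -1, 0, 2).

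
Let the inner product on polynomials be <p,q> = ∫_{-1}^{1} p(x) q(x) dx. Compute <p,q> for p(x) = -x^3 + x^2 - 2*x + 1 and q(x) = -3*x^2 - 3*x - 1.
<p,q> = -2/3

Expand the product: p(x)·q(x) = 3*x^5 + 4*x^3 + 2*x^2 - x - 1.
∫_{-1}^{1} of each monomial x^k gives [2/(k+1) if k even, 0 if k odd]. Integrating term-by-term (or equivalently evaluating the antiderivative F(x) = x^6/2 + x^4 + 2*x^3/3 - x^2/2 - x at the endpoints):
  F(1) − F(−1) = 2/3 − (4/3) = -2/3.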